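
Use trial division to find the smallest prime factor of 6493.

6493 is odd.
Digit sum 22, not divisible by 3.
Ends in 3: not divisible by 5.
7: 6493 = 7·927 + 4
11: 6493 = 11·590 + 3
13: 6493 = 13·499 + 6
17: 6493 = 17·381 + 16
19: 6493 = 19·341 + 14
23: 6493 = 23·282 + 7
29: 6493 = 29·223 + 26
31: 6493 = 31·209 + 14
37: 6493 = 37·175 + 18
41: 6493 = 41·158 + 15
43: 6493 = 43·151

43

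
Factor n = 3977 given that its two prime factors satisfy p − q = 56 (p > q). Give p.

Since p = q + 56, we have 3977 = q(q + 56), so q² + 56q − 3977 = 0.
Discriminant: 56² + 4·3977 = 3136 + 15908 = 19044; √19044 = 138.
q = (−56 + 138)/2 = 41, and p = q + 56 = 97.
Check: 41 · 97 = 3977.

97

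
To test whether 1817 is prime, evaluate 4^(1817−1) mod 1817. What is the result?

901

4^1 ≡ 4 (mod 1817)
4^2 ≡ 4^2 = 16 ≡ 16 (mod 1817)
4^4 ≡ 16^2 = 256 ≡ 256 (mod 1817)
4^8 ≡ 256^2 = 65536 ≡ 124 (mod 1817)
4^16 ≡ 124^2 = 15376 ≡ 840 (mod 1817)
4^32 ≡ 840^2 = 705600 ≡ 604 (mod 1817)
4^64 ≡ 604^2 = 364816 ≡ 1416 (mod 1817)
4^128 ≡ 1416^2 = 2005056 ≡ 905 (mod 1817)
4^256 ≡ 905^2 = 819025 ≡ 1375 (mod 1817)
4^512 ≡ 1375^2 = 1890625 ≡ 945 (mod 1817)
4^1024 ≡ 945^2 = 893025 ≡ 878 (mod 1817)
1816 = 1024 + 512 + 256 + 16 + 8 in binary powers of 2.
So 4^1816 ≡ 878 · 945 · 1375 · 840 · 124 ≡ 901 (mod 1817).
Since 901 ≠ 1, base 4 is a Fermat witness: 1817 is composite.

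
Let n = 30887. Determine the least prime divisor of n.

67

30887 is odd.
Digit sum 26, not divisible by 3.
Ends in 7: not divisible by 5.
7: 30887 = 7·4412 + 3
11: 30887 = 11·2807 + 10
13: 30887 = 13·2375 + 12
17: 30887 = 17·1816 + 15
19: 30887 = 19·1625 + 12
23: 30887 = 23·1342 + 21
29: 30887 = 29·1065 + 2
31: 30887 = 31·996 + 11
37: 30887 = 37·834 + 29
41: 30887 = 41·753 + 14
43: 30887 = 43·718 + 13
47: 30887 = 47·657 + 8
53: 30887 = 53·582 + 41
59: 30887 = 59·523 + 30
61: 30887 = 61·506 + 21
67: 30887 = 67·461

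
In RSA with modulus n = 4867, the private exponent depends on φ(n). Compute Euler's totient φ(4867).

4680

Factor: 4867 = 31 · 157.
φ(4867) = (31−1) · (157−1) = 30 · 156 = 4680.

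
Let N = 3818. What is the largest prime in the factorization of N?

83

3818 = 2 · 1909
1909 = 23 · 83
83 is prime.
So 3818 = 2 · 23 · 83; the largest prime factor is 83.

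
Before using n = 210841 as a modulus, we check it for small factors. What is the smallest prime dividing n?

23

210841 is odd.
Digit sum 16, not divisible by 3.
Ends in 1: not divisible by 5.
7: 210841 = 7·30120 + 1
11: 210841 = 11·19167 + 4
13: 210841 = 13·16218 + 7
17: 210841 = 17·12402 + 7
19: 210841 = 19·11096 + 17
23: 210841 = 23·9167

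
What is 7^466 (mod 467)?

7^1 ≡ 7 (mod 467)
7^2 ≡ 7^2 = 49 ≡ 49 (mod 467)
7^4 ≡ 49^2 = 2401 ≡ 66 (mod 467)
7^8 ≡ 66^2 = 4356 ≡ 153 (mod 467)
7^16 ≡ 153^2 = 23409 ≡ 59 (mod 467)
7^32 ≡ 59^2 = 3481 ≡ 212 (mod 467)
7^64 ≡ 212^2 = 44944 ≡ 112 (mod 467)
7^128 ≡ 112^2 = 12544 ≡ 402 (mod 467)
7^256 ≡ 402^2 = 161604 ≡ 22 (mod 467)
466 = 256 + 128 + 64 + 16 + 2 in binary powers of 2.
So 7^466 ≡ 22 · 402 · 112 · 59 · 49 ≡ 1 (mod 467).
Since the result is 1, base 7 gives no evidence that 467 is composite.

1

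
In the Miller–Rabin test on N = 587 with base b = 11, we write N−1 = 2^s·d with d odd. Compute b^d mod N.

586

587 − 1 = 586 = 2^1 · 293, so d = 293.
11^1 ≡ 11 (mod 587)
11^2 ≡ 11^2 = 121 ≡ 121 (mod 587)
11^4 ≡ 121^2 = 14641 ≡ 553 (mod 587)
11^8 ≡ 553^2 = 305809 ≡ 569 (mod 587)
11^16 ≡ 569^2 = 323761 ≡ 324 (mod 587)
11^32 ≡ 324^2 = 104976 ≡ 490 (mod 587)
11^64 ≡ 490^2 = 240100 ≡ 17 (mod 587)
11^128 ≡ 17^2 = 289 ≡ 289 (mod 587)
11^256 ≡ 289^2 = 83521 ≡ 167 (mod 587)
293 = 256 + 32 + 4 + 1 in binary powers of 2.
So 11^293 ≡ 167 · 490 · 553 · 11 ≡ 586 (mod 587).
Since 11^d ≡ 586 (mod 587), base 11 does not prove 587 composite.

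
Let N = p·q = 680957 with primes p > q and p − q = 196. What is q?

733

Since p = q + 196, we have 680957 = q(q + 196), so q² + 196q − 680957 = 0.
Discriminant: 196² + 4·680957 = 38416 + 2723828 = 2762244; √2762244 = 1662.
q = (−196 + 1662)/2 = 733, and p = q + 196 = 929.
Check: 733 · 929 = 680957.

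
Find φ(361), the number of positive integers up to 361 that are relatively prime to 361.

Factor: 361 = 19^2.
φ(361) = 19^1·(19−1) = 342.

342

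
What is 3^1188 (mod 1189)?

3^1 ≡ 3 (mod 1189)
3^2 ≡ 3^2 = 9 ≡ 9 (mod 1189)
3^4 ≡ 9^2 = 81 ≡ 81 (mod 1189)
3^8 ≡ 81^2 = 6561 ≡ 616 (mod 1189)
3^16 ≡ 616^2 = 379456 ≡ 165 (mod 1189)
3^32 ≡ 165^2 = 27225 ≡ 1067 (mod 1189)
3^64 ≡ 1067^2 = 1138489 ≡ 616 (mod 1189)
3^128 ≡ 616^2 = 379456 ≡ 165 (mod 1189)
3^256 ≡ 165^2 = 27225 ≡ 1067 (mod 1189)
3^512 ≡ 1067^2 = 1138489 ≡ 616 (mod 1189)
3^1024 ≡ 616^2 = 379456 ≡ 165 (mod 1189)
1188 = 1024 + 128 + 32 + 4 in binary powers of 2.
So 3^1188 ≡ 165 · 165 · 1067 · 81 ≡ 1147 (mod 1189).
Since 1147 ≠ 1, base 3 is a Fermat witness: 1189 is composite.

1147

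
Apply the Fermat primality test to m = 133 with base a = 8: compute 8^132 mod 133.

8^1 ≡ 8 (mod 133)
8^2 ≡ 8^2 = 64 ≡ 64 (mod 133)
8^4 ≡ 64^2 = 4096 ≡ 106 (mod 133)
8^8 ≡ 106^2 = 11236 ≡ 64 (mod 133)
8^16 ≡ 64^2 = 4096 ≡ 106 (mod 133)
8^32 ≡ 106^2 = 11236 ≡ 64 (mod 133)
8^64 ≡ 64^2 = 4096 ≡ 106 (mod 133)
8^128 ≡ 106^2 = 11236 ≡ 64 (mod 133)
132 = 128 + 4 in binary powers of 2.
So 8^132 ≡ 64 · 106 ≡ 1 (mod 133).
Since the result is 1, base 8 gives no evidence that 133 is composite.

1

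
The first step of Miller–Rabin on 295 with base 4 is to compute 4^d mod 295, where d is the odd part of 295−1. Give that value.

134

295 − 1 = 294 = 2^1 · 147, so d = 147.
4^1 ≡ 4 (mod 295)
4^2 ≡ 4^2 = 16 ≡ 16 (mod 295)
4^4 ≡ 16^2 = 256 ≡ 256 (mod 295)
4^8 ≡ 256^2 = 65536 ≡ 46 (mod 295)
4^16 ≡ 46^2 = 2116 ≡ 51 (mod 295)
4^32 ≡ 51^2 = 2601 ≡ 241 (mod 295)
4^64 ≡ 241^2 = 58081 ≡ 261 (mod 295)
4^128 ≡ 261^2 = 68121 ≡ 271 (mod 295)
147 = 128 + 16 + 2 + 1 in binary powers of 2.
So 4^147 ≡ 271 · 51 · 16 · 4 ≡ 134 (mod 295).
Squaring chain: 134; never reaches −1, so base 4 is a Miller–Rabin witness that 295 is composite.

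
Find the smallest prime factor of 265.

265 is odd.
Digit sum 13, not divisible by 3.
Ends in 5: divisible by 5.

5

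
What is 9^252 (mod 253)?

202

9^1 ≡ 9 (mod 253)
9^2 ≡ 9^2 = 81 ≡ 81 (mod 253)
9^4 ≡ 81^2 = 6561 ≡ 236 (mod 253)
9^8 ≡ 236^2 = 55696 ≡ 36 (mod 253)
9^16 ≡ 36^2 = 1296 ≡ 31 (mod 253)
9^32 ≡ 31^2 = 961 ≡ 202 (mod 253)
9^64 ≡ 202^2 = 40804 ≡ 71 (mod 253)
9^128 ≡ 71^2 = 5041 ≡ 234 (mod 253)
252 = 128 + 64 + 32 + 16 + 8 + 4 in binary powers of 2.
So 9^252 ≡ 234 · 71 · 202 · 31 · 36 · 236 ≡ 202 (mod 253).
Since 202 ≠ 1, base 9 is a Fermat witness: 253 is composite.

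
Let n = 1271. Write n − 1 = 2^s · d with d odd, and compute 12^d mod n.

1080

1271 − 1 = 1270 = 2^1 · 635, so d = 635.
12^1 ≡ 12 (mod 1271)
12^2 ≡ 12^2 = 144 ≡ 144 (mod 1271)
12^4 ≡ 144^2 = 20736 ≡ 400 (mod 1271)
12^8 ≡ 400^2 = 160000 ≡ 1125 (mod 1271)
12^16 ≡ 1125^2 = 1265625 ≡ 980 (mod 1271)
12^32 ≡ 980^2 = 960400 ≡ 795 (mod 1271)
12^64 ≡ 795^2 = 632025 ≡ 338 (mod 1271)
12^128 ≡ 338^2 = 114244 ≡ 1125 (mod 1271)
12^256 ≡ 1125^2 = 1265625 ≡ 980 (mod 1271)
12^512 ≡ 980^2 = 960400 ≡ 795 (mod 1271)
635 = 512 + 64 + 32 + 16 + 8 + 2 + 1 in binary powers of 2.
So 12^635 ≡ 795 · 338 · 795 · 980 · 1125 · 144 · 12 ≡ 1080 (mod 1271).
Squaring chain: 1080; never reaches −1, so base 12 is a Miller–Rabin witness that 1271 is composite.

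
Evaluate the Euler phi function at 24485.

Factor: 24485 = 5 · 59 · 83.
φ(24485) = (5−1) · (59−1) · (83−1) = 4 · 58 · 82 = 19024.

19024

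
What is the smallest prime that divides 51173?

73

51173 is odd.
Digit sum 17, not divisible by 3.
Ends in 3: not divisible by 5.
7: 51173 = 7·7310 + 3
11: 51173 = 11·4652 + 1
13: 51173 = 13·3936 + 5
17: 51173 = 17·3010 + 3
19: 51173 = 19·2693 + 6
23: 51173 = 23·2224 + 21
29: 51173 = 29·1764 + 17
31: 51173 = 31·1650 + 23
37: 51173 = 37·1383 + 2
41: 51173 = 41·1248 + 5
43: 51173 = 43·1190 + 3
47: 51173 = 47·1088 + 37
53: 51173 = 53·965 + 28
59: 51173 = 59·867 + 20
61: 51173 = 61·838 + 55
67: 51173 = 67·763 + 52
71: 51173 = 71·720 + 53
73: 51173 = 73·701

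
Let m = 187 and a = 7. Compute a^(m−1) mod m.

7^1 ≡ 7 (mod 187)
7^2 ≡ 7^2 = 49 ≡ 49 (mod 187)
7^4 ≡ 49^2 = 2401 ≡ 157 (mod 187)
7^8 ≡ 157^2 = 24649 ≡ 152 (mod 187)
7^16 ≡ 152^2 = 23104 ≡ 103 (mod 187)
7^32 ≡ 103^2 = 10609 ≡ 137 (mod 187)
7^64 ≡ 137^2 = 18769 ≡ 69 (mod 187)
7^128 ≡ 69^2 = 4761 ≡ 86 (mod 187)
186 = 128 + 32 + 16 + 8 + 2 in binary powers of 2.
So 7^186 ≡ 86 · 137 · 103 · 152 · 49 ≡ 70 (mod 187).
Since 70 ≠ 1, base 7 is a Fermat witness: 187 is composite.

70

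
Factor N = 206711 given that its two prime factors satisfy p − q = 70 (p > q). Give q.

Since p = q + 70, we have 206711 = q(q + 70), so q² + 70q − 206711 = 0.
Discriminant: 70² + 4·206711 = 4900 + 826844 = 831744; √831744 = 912.
q = (−70 + 912)/2 = 421, and p = q + 70 = 491.
Check: 421 · 491 = 206711.

421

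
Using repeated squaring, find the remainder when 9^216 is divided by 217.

8

9^1 ≡ 9 (mod 217)
9^2 ≡ 9^2 = 81 ≡ 81 (mod 217)
9^4 ≡ 81^2 = 6561 ≡ 51 (mod 217)
9^8 ≡ 51^2 = 2601 ≡ 214 (mod 217)
9^16 ≡ 214^2 = 45796 ≡ 9 (mod 217)
9^32 ≡ 9^2 = 81 ≡ 81 (mod 217)
9^64 ≡ 81^2 = 6561 ≡ 51 (mod 217)
9^128 ≡ 51^2 = 2601 ≡ 214 (mod 217)
216 = 128 + 64 + 16 + 8 in binary powers of 2.
So 9^216 ≡ 214 · 51 · 9 · 214 ≡ 8 (mod 217).
Since 8 ≠ 1, base 9 is a Fermat witness: 217 is composite.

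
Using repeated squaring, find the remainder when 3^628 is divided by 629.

625

3^1 ≡ 3 (mod 629)
3^2 ≡ 3^2 = 9 ≡ 9 (mod 629)
3^4 ≡ 9^2 = 81 ≡ 81 (mod 629)
3^8 ≡ 81^2 = 6561 ≡ 271 (mod 629)
3^16 ≡ 271^2 = 73441 ≡ 477 (mod 629)
3^32 ≡ 477^2 = 227529 ≡ 460 (mod 629)
3^64 ≡ 460^2 = 211600 ≡ 256 (mod 629)
3^128 ≡ 256^2 = 65536 ≡ 120 (mod 629)
3^256 ≡ 120^2 = 14400 ≡ 562 (mod 629)
3^512 ≡ 562^2 = 315844 ≡ 86 (mod 629)
628 = 512 + 64 + 32 + 16 + 4 in binary powers of 2.
So 3^628 ≡ 86 · 256 · 460 · 477 · 81 ≡ 625 (mod 629).
Since 625 ≠ 1, base 3 is a Fermat witness: 629 is composite.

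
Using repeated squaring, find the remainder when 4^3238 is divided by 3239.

4^1 ≡ 4 (mod 3239)
4^2 ≡ 4^2 = 16 ≡ 16 (mod 3239)
4^4 ≡ 16^2 = 256 ≡ 256 (mod 3239)
4^8 ≡ 256^2 = 65536 ≡ 756 (mod 3239)
4^16 ≡ 756^2 = 571536 ≡ 1472 (mod 3239)
4^32 ≡ 1472^2 = 2166784 ≡ 3132 (mod 3239)
4^64 ≡ 3132^2 = 9809424 ≡ 1732 (mod 3239)
4^128 ≡ 1732^2 = 2999824 ≡ 510 (mod 3239)
4^256 ≡ 510^2 = 260100 ≡ 980 (mod 3239)
4^512 ≡ 980^2 = 960400 ≡ 1656 (mod 3239)
4^1024 ≡ 1656^2 = 2742336 ≡ 2142 (mod 3239)
4^2048 ≡ 2142^2 = 4588164 ≡ 1740 (mod 3239)
3238 = 2048 + 1024 + 128 + 32 + 4 + 2 in binary powers of 2.
So 4^3238 ≡ 1740 · 2142 · 510 · 3132 · 256 · 16 ≡ 715 (mod 3239).
Since 715 ≠ 1, base 4 is a Fermat witness: 3239 is composite.

715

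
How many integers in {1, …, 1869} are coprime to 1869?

Factor: 1869 = 3 · 7 · 89.
φ(1869) = (3−1) · (7−1) · (89−1) = 2 · 6 · 88 = 1056.

1056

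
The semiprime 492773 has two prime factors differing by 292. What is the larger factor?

863

Since p = q + 292, we have 492773 = q(q + 292), so q² + 292q − 492773 = 0.
Discriminant: 292² + 4·492773 = 85264 + 1971092 = 2056356; √2056356 = 1434.
q = (−292 + 1434)/2 = 571, and p = q + 292 = 863.
Check: 571 · 863 = 492773.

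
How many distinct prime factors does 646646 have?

6

646646 = 2 · 323323
323323 = 7 · 46189
46189 = 11 · 4199
4199 = 13 · 323
323 = 17 · 19
646646 = 2 · 7 · 11 · 13 · 17 · 19, which has 6 distinct prime factors.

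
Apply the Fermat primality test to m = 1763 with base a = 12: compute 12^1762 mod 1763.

12^1 ≡ 12 (mod 1763)
12^2 ≡ 12^2 = 144 ≡ 144 (mod 1763)
12^4 ≡ 144^2 = 20736 ≡ 1343 (mod 1763)
12^8 ≡ 1343^2 = 1803649 ≡ 100 (mod 1763)
12^16 ≡ 100^2 = 10000 ≡ 1185 (mod 1763)
12^32 ≡ 1185^2 = 1404225 ≡ 877 (mod 1763)
12^64 ≡ 877^2 = 769129 ≡ 461 (mod 1763)
12^128 ≡ 461^2 = 212521 ≡ 961 (mod 1763)
12^256 ≡ 961^2 = 923521 ≡ 1472 (mod 1763)
12^512 ≡ 1472^2 = 2166784 ≡ 57 (mod 1763)
12^1024 ≡ 57^2 = 3249 ≡ 1486 (mod 1763)
1762 = 1024 + 512 + 128 + 64 + 32 + 2 in binary powers of 2.
So 12^1762 ≡ 1486 · 57 · 961 · 461 · 877 · 144 ≡ 1743 (mod 1763).
Since 1743 ≠ 1, base 12 is a Fermat witness: 1763 is composite.

1743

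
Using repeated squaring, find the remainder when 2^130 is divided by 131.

2^1 ≡ 2 (mod 131)
2^2 ≡ 2^2 = 4 ≡ 4 (mod 131)
2^4 ≡ 4^2 = 16 ≡ 16 (mod 131)
2^8 ≡ 16^2 = 256 ≡ 125 (mod 131)
2^16 ≡ 125^2 = 15625 ≡ 36 (mod 131)
2^32 ≡ 36^2 = 1296 ≡ 117 (mod 131)
2^64 ≡ 117^2 = 13689 ≡ 65 (mod 131)
2^128 ≡ 65^2 = 4225 ≡ 33 (mod 131)
130 = 128 + 2 in binary powers of 2.
So 2^130 ≡ 33 · 4 ≡ 1 (mod 131).
Since the result is 1, base 2 gives no evidence that 131 is composite.

1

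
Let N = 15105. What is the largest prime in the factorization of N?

15105 = 3 · 5035
5035 = 5 · 1007
1007 = 19 · 53
53 is prime.
So 15105 = 3 · 5 · 19 · 53; the largest prime factor is 53.

53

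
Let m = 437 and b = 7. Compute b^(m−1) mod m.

64

7^1 ≡ 7 (mod 437)
7^2 ≡ 7^2 = 49 ≡ 49 (mod 437)
7^4 ≡ 49^2 = 2401 ≡ 216 (mod 437)
7^8 ≡ 216^2 = 46656 ≡ 334 (mod 437)
7^16 ≡ 334^2 = 111556 ≡ 121 (mod 437)
7^32 ≡ 121^2 = 14641 ≡ 220 (mod 437)
7^64 ≡ 220^2 = 48400 ≡ 330 (mod 437)
7^128 ≡ 330^2 = 108900 ≡ 87 (mod 437)
7^256 ≡ 87^2 = 7569 ≡ 140 (mod 437)
436 = 256 + 128 + 32 + 16 + 4 in binary powers of 2.
So 7^436 ≡ 140 · 87 · 220 · 121 · 216 ≡ 64 (mod 437).
Since 64 ≠ 1, base 7 is a Fermat witness: 437 is composite.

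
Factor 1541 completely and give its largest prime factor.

67

1541 = 23 · 67
67 is prime.
So 1541 = 23 · 67; the largest prime factor is 67.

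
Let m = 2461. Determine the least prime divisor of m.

23

2461 is odd.
Digit sum 13, not divisible by 3.
Ends in 1: not divisible by 5.
7: 2461 = 7·351 + 4
11: 2461 = 11·223 + 8
13: 2461 = 13·189 + 4
17: 2461 = 17·144 + 13
19: 2461 = 19·129 + 10
23: 2461 = 23·107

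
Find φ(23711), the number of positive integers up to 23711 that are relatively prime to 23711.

Factor: 23711 = 131 · 181.
φ(23711) = (131−1) · (181−1) = 130 · 180 = 23400.

23400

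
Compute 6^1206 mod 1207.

6^1 ≡ 6 (mod 1207)
6^2 ≡ 6^2 = 36 ≡ 36 (mod 1207)
6^4 ≡ 36^2 = 1296 ≡ 89 (mod 1207)
6^8 ≡ 89^2 = 7921 ≡ 679 (mod 1207)
6^16 ≡ 679^2 = 461041 ≡ 1174 (mod 1207)
6^32 ≡ 1174^2 = 1378276 ≡ 1089 (mod 1207)
6^64 ≡ 1089^2 = 1185921 ≡ 647 (mod 1207)
6^128 ≡ 647^2 = 418609 ≡ 987 (mod 1207)
6^256 ≡ 987^2 = 974169 ≡ 120 (mod 1207)
6^512 ≡ 120^2 = 14400 ≡ 1123 (mod 1207)
6^1024 ≡ 1123^2 = 1261129 ≡ 1021 (mod 1207)
1206 = 1024 + 128 + 32 + 16 + 4 + 2 in binary powers of 2.
So 6^1206 ≡ 1021 · 987 · 1089 · 1174 · 89 · 36 ≡ 535 (mod 1207).
Since 535 ≠ 1, base 6 is a Fermat witness: 1207 is composite.

535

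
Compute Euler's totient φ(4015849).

Factor: 4015849 = 139 · 167 · 173.
φ(4015849) = (139−1) · (167−1) · (173−1) = 138 · 166 · 172 = 3940176.

3940176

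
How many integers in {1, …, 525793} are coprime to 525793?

489216

Factor: 525793 = 17 · 157 · 197.
φ(525793) = (17−1) · (157−1) · (197−1) = 16 · 156 · 196 = 489216.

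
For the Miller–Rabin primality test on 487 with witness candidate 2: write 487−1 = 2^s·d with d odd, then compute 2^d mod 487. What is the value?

1

487 − 1 = 486 = 2^1 · 243, so d = 243.
2^1 ≡ 2 (mod 487)
2^2 ≡ 2^2 = 4 ≡ 4 (mod 487)
2^4 ≡ 4^2 = 16 ≡ 16 (mod 487)
2^8 ≡ 16^2 = 256 ≡ 256 (mod 487)
2^16 ≡ 256^2 = 65536 ≡ 278 (mod 487)
2^32 ≡ 278^2 = 77284 ≡ 338 (mod 487)
2^64 ≡ 338^2 = 114244 ≡ 286 (mod 487)
2^128 ≡ 286^2 = 81796 ≡ 467 (mod 487)
243 = 128 + 64 + 32 + 16 + 2 + 1 in binary powers of 2.
So 2^243 ≡ 467 · 286 · 338 · 278 · 4 · 2 ≡ 1 (mod 487).
Since 2^d ≡ 1 (mod 487), base 2 does not prove 487 composite.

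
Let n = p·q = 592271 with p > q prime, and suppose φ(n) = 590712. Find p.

φ(n) = (p−1)(q−1) = n − (p+q) + 1, so p + q = 592271 − 590712 + 1 = 1560.
p and q are the roots of t² − 1560t + 592271 = 0.
Discriminant: 1560² − 4·592271 = 2433600 − 2369084 = 64516; √64516 = 254.
q = (1560 − 254)/2 = 653, p = (1560 + 254)/2 = 907.
Check: 653 · 907 = 592271.

907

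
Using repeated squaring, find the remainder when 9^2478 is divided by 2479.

729

9^1 ≡ 9 (mod 2479)
9^2 ≡ 9^2 = 81 ≡ 81 (mod 2479)
9^4 ≡ 81^2 = 6561 ≡ 1603 (mod 2479)
9^8 ≡ 1603^2 = 2569609 ≡ 1365 (mod 2479)
9^16 ≡ 1365^2 = 1863225 ≡ 1496 (mod 2479)
9^32 ≡ 1496^2 = 2238016 ≡ 1958 (mod 2479)
9^64 ≡ 1958^2 = 3833764 ≡ 1230 (mod 2479)
9^128 ≡ 1230^2 = 1512900 ≡ 710 (mod 2479)
9^256 ≡ 710^2 = 504100 ≡ 863 (mod 2479)
9^512 ≡ 863^2 = 744769 ≡ 1069 (mod 2479)
9^1024 ≡ 1069^2 = 1142761 ≡ 2421 (mod 2479)
9^2048 ≡ 2421^2 = 5861241 ≡ 885 (mod 2479)
2478 = 2048 + 256 + 128 + 32 + 8 + 4 + 2 in binary powers of 2.
So 9^2478 ≡ 885 · 863 · 710 · 1958 · 1365 · 1603 · 81 ≡ 729 (mod 2479).
Since 729 ≠ 1, base 9 is a Fermat witness: 2479 is composite.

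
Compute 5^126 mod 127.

1

5^1 ≡ 5 (mod 127)
5^2 ≡ 5^2 = 25 ≡ 25 (mod 127)
5^4 ≡ 25^2 = 625 ≡ 117 (mod 127)
5^8 ≡ 117^2 = 13689 ≡ 100 (mod 127)
5^16 ≡ 100^2 = 10000 ≡ 94 (mod 127)
5^32 ≡ 94^2 = 8836 ≡ 73 (mod 127)
5^64 ≡ 73^2 = 5329 ≡ 122 (mod 127)
126 = 64 + 32 + 16 + 8 + 4 + 2 in binary powers of 2.
So 5^126 ≡ 122 · 73 · 94 · 100 · 117 · 25 ≡ 1 (mod 127).
Since the result is 1, base 5 gives no evidence that 127 is composite.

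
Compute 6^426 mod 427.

6^1 ≡ 6 (mod 427)
6^2 ≡ 6^2 = 36 ≡ 36 (mod 427)
6^4 ≡ 36^2 = 1296 ≡ 15 (mod 427)
6^8 ≡ 15^2 = 225 ≡ 225 (mod 427)
6^16 ≡ 225^2 = 50625 ≡ 239 (mod 427)
6^32 ≡ 239^2 = 57121 ≡ 330 (mod 427)
6^64 ≡ 330^2 = 108900 ≡ 15 (mod 427)
6^128 ≡ 15^2 = 225 ≡ 225 (mod 427)
6^256 ≡ 225^2 = 50625 ≡ 239 (mod 427)
426 = 256 + 128 + 32 + 8 + 2 in binary powers of 2.
So 6^426 ≡ 239 · 225 · 330 · 225 · 36 ≡ 113 (mod 427).
Since 113 ≠ 1, base 6 is a Fermat witness: 427 is composite.

113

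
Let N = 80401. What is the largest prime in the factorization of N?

53

80401 = 37 · 2173
2173 = 41 · 53
53 is prime.
So 80401 = 37 · 41 · 53; the largest prime factor is 53.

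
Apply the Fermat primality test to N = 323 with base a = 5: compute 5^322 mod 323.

5^1 ≡ 5 (mod 323)
5^2 ≡ 5^2 = 25 ≡ 25 (mod 323)
5^4 ≡ 25^2 = 625 ≡ 302 (mod 323)
5^8 ≡ 302^2 = 91204 ≡ 118 (mod 323)
5^16 ≡ 118^2 = 13924 ≡ 35 (mod 323)
5^32 ≡ 35^2 = 1225 ≡ 256 (mod 323)
5^64 ≡ 256^2 = 65536 ≡ 290 (mod 323)
5^128 ≡ 290^2 = 84100 ≡ 120 (mod 323)
5^256 ≡ 120^2 = 14400 ≡ 188 (mod 323)
322 = 256 + 64 + 2 in binary powers of 2.
So 5^322 ≡ 188 · 290 · 25 ≡ 263 (mod 323).
Since 263 ≠ 1, base 5 is a Fermat witness: 323 is composite.

263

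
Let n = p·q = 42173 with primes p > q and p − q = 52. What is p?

Since p = q + 52, we have 42173 = q(q + 52), so q² + 52q − 42173 = 0.
Discriminant: 52² + 4·42173 = 2704 + 168692 = 171396; √171396 = 414.
q = (−52 + 414)/2 = 181, and p = q + 52 = 233.
Check: 181 · 233 = 42173.

233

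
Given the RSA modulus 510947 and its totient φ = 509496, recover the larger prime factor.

φ(n) = (p−1)(q−1) = n − (p+q) + 1, so p + q = 510947 − 509496 + 1 = 1452.
p and q are the roots of t² − 1452t + 510947 = 0.
Discriminant: 1452² − 4·510947 = 2108304 − 2043788 = 64516; √64516 = 254.
q = (1452 − 254)/2 = 599, p = (1452 + 254)/2 = 853.
Check: 599 · 853 = 510947.

853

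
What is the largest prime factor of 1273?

1273 = 19 · 67
67 is prime.
So 1273 = 19 · 67; the largest prime factor is 67.

67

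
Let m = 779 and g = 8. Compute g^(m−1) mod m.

353

8^1 ≡ 8 (mod 779)
8^2 ≡ 8^2 = 64 ≡ 64 (mod 779)
8^4 ≡ 64^2 = 4096 ≡ 201 (mod 779)
8^8 ≡ 201^2 = 40401 ≡ 672 (mod 779)
8^16 ≡ 672^2 = 451584 ≡ 543 (mod 779)
8^32 ≡ 543^2 = 294849 ≡ 387 (mod 779)
8^64 ≡ 387^2 = 149769 ≡ 201 (mod 779)
8^128 ≡ 201^2 = 40401 ≡ 672 (mod 779)
8^256 ≡ 672^2 = 451584 ≡ 543 (mod 779)
8^512 ≡ 543^2 = 294849 ≡ 387 (mod 779)
778 = 512 + 256 + 8 + 2 in binary powers of 2.
So 8^778 ≡ 387 · 543 · 672 · 64 ≡ 353 (mod 779).
Since 353 ≠ 1, base 8 is a Fermat witness: 779 is composite.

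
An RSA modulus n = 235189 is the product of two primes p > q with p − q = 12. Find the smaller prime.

Since p = q + 12, we have 235189 = q(q + 12), so q² + 12q − 235189 = 0.
Discriminant: 12² + 4·235189 = 144 + 940756 = 940900; √940900 = 970.
q = (−12 + 970)/2 = 479, and p = q + 12 = 491.
Check: 479 · 491 = 235189.

479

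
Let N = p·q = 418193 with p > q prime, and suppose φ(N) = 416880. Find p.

773

φ(n) = (p−1)(q−1) = n − (p+q) + 1, so p + q = 418193 − 416880 + 1 = 1314.
p and q are the roots of t² − 1314t + 418193 = 0.
Discriminant: 1314² − 4·418193 = 1726596 − 1672772 = 53824; √53824 = 232.
q = (1314 − 232)/2 = 541, p = (1314 + 232)/2 = 773.
Check: 541 · 773 = 418193.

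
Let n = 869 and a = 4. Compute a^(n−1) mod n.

9

4^1 ≡ 4 (mod 869)
4^2 ≡ 4^2 = 16 ≡ 16 (mod 869)
4^4 ≡ 16^2 = 256 ≡ 256 (mod 869)
4^8 ≡ 256^2 = 65536 ≡ 361 (mod 869)
4^16 ≡ 361^2 = 130321 ≡ 840 (mod 869)
4^32 ≡ 840^2 = 705600 ≡ 841 (mod 869)
4^64 ≡ 841^2 = 707281 ≡ 784 (mod 869)
4^128 ≡ 784^2 = 614656 ≡ 273 (mod 869)
4^256 ≡ 273^2 = 74529 ≡ 664 (mod 869)
4^512 ≡ 664^2 = 440896 ≡ 313 (mod 869)
868 = 512 + 256 + 64 + 32 + 4 in binary powers of 2.
So 4^868 ≡ 313 · 664 · 784 · 841 · 256 ≡ 9 (mod 869).
Since 9 ≠ 1, base 4 is a Fermat witness: 869 is composite.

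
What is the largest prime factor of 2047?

2047 = 23 · 89
89 is prime.
So 2047 = 23 · 89; the largest prime factor is 89.

89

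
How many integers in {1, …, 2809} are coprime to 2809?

2756

Factor: 2809 = 53^2.
φ(2809) = 53^1·(53−1) = 2756.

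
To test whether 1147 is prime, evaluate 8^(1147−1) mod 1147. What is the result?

8^1 ≡ 8 (mod 1147)
8^2 ≡ 8^2 = 64 ≡ 64 (mod 1147)
8^4 ≡ 64^2 = 4096 ≡ 655 (mod 1147)
8^8 ≡ 655^2 = 429025 ≡ 47 (mod 1147)
8^16 ≡ 47^2 = 2209 ≡ 1062 (mod 1147)
8^32 ≡ 1062^2 = 1127844 ≡ 343 (mod 1147)
8^64 ≡ 343^2 = 117649 ≡ 655 (mod 1147)
8^128 ≡ 655^2 = 429025 ≡ 47 (mod 1147)
8^256 ≡ 47^2 = 2209 ≡ 1062 (mod 1147)
8^512 ≡ 1062^2 = 1127844 ≡ 343 (mod 1147)
8^1024 ≡ 343^2 = 117649 ≡ 655 (mod 1147)
1146 = 1024 + 64 + 32 + 16 + 8 + 2 in binary powers of 2.
So 8^1146 ≡ 655 · 655 · 343 · 1062 · 47 · 64 ≡ 628 (mod 1147).
Since 628 ≠ 1, base 8 is a Fermat witness: 1147 is composite.

628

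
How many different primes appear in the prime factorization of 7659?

7659 = 3^2 · 851
851 = 23 · 37
7659 = 3^2 · 23 · 37, which has 3 distinct prime factors.

3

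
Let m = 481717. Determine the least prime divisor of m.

481717 is odd.
Digit sum 28, not divisible by 3.
Ends in 7: not divisible by 5.
7: 481717 = 7·68816 + 5
11: 481717 = 11·43792 + 5
13: 481717 = 13·37055 + 2
17: 481717 = 17·28336 + 5
19: 481717 = 19·25353 + 10
23: 481717 = 23·20944 + 5
29: 481717 = 29·16610 + 27
31: 481717 = 31·15539 + 8
37: 481717 = 37·13019 + 14
41: 481717 = 41·11749 + 8
43: 481717 = 43·11202 + 31
47: 481717 = 47·10249 + 14
53: 481717 = 53·9089

53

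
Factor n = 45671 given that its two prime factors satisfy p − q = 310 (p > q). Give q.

Since p = q + 310, we have 45671 = q(q + 310), so q² + 310q − 45671 = 0.
Discriminant: 310² + 4·45671 = 96100 + 182684 = 278784; √278784 = 528.
q = (−310 + 528)/2 = 109, and p = q + 310 = 419.
Check: 109 · 419 = 45671.

109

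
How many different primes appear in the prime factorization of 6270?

5

6270 = 2 · 3135
3135 = 3 · 1045
1045 = 5 · 209
209 = 11 · 19
6270 = 2 · 3 · 5 · 11 · 19, which has 5 distinct prime factors.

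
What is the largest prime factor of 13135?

13135 = 5 · 2627
2627 = 37 · 71
71 is prime.
So 13135 = 5 · 37 · 71; the largest prime factor is 71.

71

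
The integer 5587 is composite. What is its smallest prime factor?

37

5587 is odd.
Digit sum 25, not divisible by 3.
Ends in 7: not divisible by 5.
7: 5587 = 7·798 + 1
11: 5587 = 11·507 + 10
13: 5587 = 13·429 + 10
17: 5587 = 17·328 + 11
19: 5587 = 19·294 + 1
23: 5587 = 23·242 + 21
29: 5587 = 29·192 + 19
31: 5587 = 31·180 + 7
37: 5587 = 37·151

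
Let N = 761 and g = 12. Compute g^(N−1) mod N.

1

12^1 ≡ 12 (mod 761)
12^2 ≡ 12^2 = 144 ≡ 144 (mod 761)
12^4 ≡ 144^2 = 20736 ≡ 189 (mod 761)
12^8 ≡ 189^2 = 35721 ≡ 715 (mod 761)
12^16 ≡ 715^2 = 511225 ≡ 594 (mod 761)
12^32 ≡ 594^2 = 352836 ≡ 493 (mod 761)
12^64 ≡ 493^2 = 243049 ≡ 290 (mod 761)
12^128 ≡ 290^2 = 84100 ≡ 390 (mod 761)
12^256 ≡ 390^2 = 152100 ≡ 661 (mod 761)
12^512 ≡ 661^2 = 436921 ≡ 107 (mod 761)
760 = 512 + 128 + 64 + 32 + 16 + 8 in binary powers of 2.
So 12^760 ≡ 107 · 390 · 290 · 493 · 594 · 715 ≡ 1 (mod 761).
Since the result is 1, base 12 gives no evidence that 761 is composite.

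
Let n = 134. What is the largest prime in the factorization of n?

67

134 = 2 · 67
67 is prime.
So 134 = 2 · 67; the largest prime factor is 67.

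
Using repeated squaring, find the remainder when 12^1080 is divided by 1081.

12^1 ≡ 12 (mod 1081)
12^2 ≡ 12^2 = 144 ≡ 144 (mod 1081)
12^4 ≡ 144^2 = 20736 ≡ 197 (mod 1081)
12^8 ≡ 197^2 = 38809 ≡ 974 (mod 1081)
12^16 ≡ 974^2 = 948676 ≡ 639 (mod 1081)
12^32 ≡ 639^2 = 408321 ≡ 784 (mod 1081)
12^64 ≡ 784^2 = 614656 ≡ 648 (mod 1081)
12^128 ≡ 648^2 = 419904 ≡ 476 (mod 1081)
12^256 ≡ 476^2 = 226576 ≡ 647 (mod 1081)
12^512 ≡ 647^2 = 418609 ≡ 262 (mod 1081)
12^1024 ≡ 262^2 = 68644 ≡ 541 (mod 1081)
1080 = 1024 + 32 + 16 + 8 in binary powers of 2.
So 12^1080 ≡ 541 · 784 · 639 · 974 ≡ 98 (mod 1081).
Since 98 ≠ 1, base 12 is a Fermat witness: 1081 is composite.

98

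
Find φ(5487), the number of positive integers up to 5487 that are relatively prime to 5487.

3480

Factor: 5487 = 3 · 31 · 59.
φ(5487) = (3−1) · (31−1) · (59−1) = 2 · 30 · 58 = 3480.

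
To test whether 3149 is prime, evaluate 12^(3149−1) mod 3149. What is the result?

2179

12^1 ≡ 12 (mod 3149)
12^2 ≡ 12^2 = 144 ≡ 144 (mod 3149)
12^4 ≡ 144^2 = 20736 ≡ 1842 (mod 3149)
12^8 ≡ 1842^2 = 3392964 ≡ 1491 (mod 3149)
12^16 ≡ 1491^2 = 2223081 ≡ 3036 (mod 3149)
12^32 ≡ 3036^2 = 9217296 ≡ 173 (mod 3149)
12^64 ≡ 173^2 = 29929 ≡ 1588 (mod 3149)
12^128 ≡ 1588^2 = 2521744 ≡ 2544 (mod 3149)
12^256 ≡ 2544^2 = 6471936 ≡ 741 (mod 3149)
12^512 ≡ 741^2 = 549081 ≡ 1155 (mod 3149)
12^1024 ≡ 1155^2 = 1334025 ≡ 1998 (mod 3149)
12^2048 ≡ 1998^2 = 3992004 ≡ 2221 (mod 3149)
3148 = 2048 + 1024 + 64 + 8 + 4 in binary powers of 2.
So 12^3148 ≡ 2221 · 1998 · 1588 · 1491 · 1842 ≡ 2179 (mod 3149).
Since 2179 ≠ 1, base 12 is a Fermat witness: 3149 is composite.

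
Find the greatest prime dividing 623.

623 = 7 · 89
89 is prime.
So 623 = 7 · 89; the largest prime factor is 89.

89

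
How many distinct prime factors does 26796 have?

26796 = 2^2 · 6699
6699 = 3 · 2233
2233 = 7 · 319
319 = 11 · 29
26796 = 2^2 · 3 · 7 · 11 · 29, which has 5 distinct prime factors.

5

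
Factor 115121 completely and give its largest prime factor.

83

115121 = 19 · 6059
6059 = 73 · 83
83 is prime.
So 115121 = 19 · 73 · 83; the largest prime factor is 83.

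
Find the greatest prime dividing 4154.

4154 = 2 · 2077
2077 = 31 · 67
67 is prime.
So 4154 = 2 · 31 · 67; the largest prime factor is 67.

67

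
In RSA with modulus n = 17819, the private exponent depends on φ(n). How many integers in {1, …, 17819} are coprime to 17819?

17544

Factor: 17819 = 103 · 173.
φ(17819) = (103−1) · (173−1) = 102 · 172 = 17544.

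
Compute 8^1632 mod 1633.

8^1 ≡ 8 (mod 1633)
8^2 ≡ 8^2 = 64 ≡ 64 (mod 1633)
8^4 ≡ 64^2 = 4096 ≡ 830 (mod 1633)
8^8 ≡ 830^2 = 688900 ≡ 1407 (mod 1633)
8^16 ≡ 1407^2 = 1979649 ≡ 453 (mod 1633)
8^32 ≡ 453^2 = 205209 ≡ 1084 (mod 1633)
8^64 ≡ 1084^2 = 1175056 ≡ 929 (mod 1633)
8^128 ≡ 929^2 = 863041 ≡ 817 (mod 1633)
8^256 ≡ 817^2 = 667489 ≡ 1225 (mod 1633)
8^512 ≡ 1225^2 = 1500625 ≡ 1531 (mod 1633)
8^1024 ≡ 1531^2 = 2343961 ≡ 606 (mod 1633)
1632 = 1024 + 512 + 64 + 32 in binary powers of 2.
So 8^1632 ≡ 606 · 1531 · 929 · 1084 ≡ 324 (mod 1633).
Since 324 ≠ 1, base 8 is a Fermat witness: 1633 is composite.

324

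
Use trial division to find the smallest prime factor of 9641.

9641 is odd.
Digit sum 20, not divisible by 3.
Ends in 1: not divisible by 5.
7: 9641 = 7·1377 + 2
11: 9641 = 11·876 + 5
13: 9641 = 13·741 + 8
17: 9641 = 17·567 + 2
19: 9641 = 19·507 + 8
23: 9641 = 23·419 + 4
29: 9641 = 29·332 + 13
31: 9641 = 31·311

31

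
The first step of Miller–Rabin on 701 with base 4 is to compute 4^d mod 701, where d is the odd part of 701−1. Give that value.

701 − 1 = 700 = 2^2 · 175, so d = 175.
4^1 ≡ 4 (mod 701)
4^2 ≡ 4^2 = 16 ≡ 16 (mod 701)
4^4 ≡ 16^2 = 256 ≡ 256 (mod 701)
4^8 ≡ 256^2 = 65536 ≡ 343 (mod 701)
4^16 ≡ 343^2 = 117649 ≡ 582 (mod 701)
4^32 ≡ 582^2 = 338724 ≡ 141 (mod 701)
4^64 ≡ 141^2 = 19881 ≡ 253 (mod 701)
4^128 ≡ 253^2 = 64009 ≡ 218 (mod 701)
175 = 128 + 32 + 8 + 4 + 2 + 1 in binary powers of 2.
So 4^175 ≡ 218 · 141 · 343 · 256 · 16 · 4 ≡ 700 (mod 701).
Since 4^d ≡ 700 (mod 701), base 4 does not prove 701 composite.

700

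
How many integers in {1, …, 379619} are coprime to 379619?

Factor: 379619 = 41 · 47 · 197.
φ(379619) = (41−1) · (47−1) · (197−1) = 40 · 46 · 196 = 360640.

360640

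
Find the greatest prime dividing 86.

43

86 = 2 · 43
43 is prime.
So 86 = 2 · 43; the largest prime factor is 43.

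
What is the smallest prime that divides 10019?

10019 is odd.
Digit sum 11, not divisible by 3.
Ends in 9: not divisible by 5.
7: 10019 = 7·1431 + 2
11: 10019 = 11·910 + 9
13: 10019 = 13·770 + 9
17: 10019 = 17·589 + 6
19: 10019 = 19·527 + 6
23: 10019 = 23·435 + 14
29: 10019 = 29·345 + 14
31: 10019 = 31·323 + 6
37: 10019 = 37·270 + 29
41: 10019 = 41·244 + 15
43: 10019 = 43·233

43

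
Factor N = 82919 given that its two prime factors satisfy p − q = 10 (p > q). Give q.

283

Since p = q + 10, we have 82919 = q(q + 10), so q² + 10q − 82919 = 0.
Discriminant: 10² + 4·82919 = 100 + 331676 = 331776; √331776 = 576.
q = (−10 + 576)/2 = 283, and p = q + 10 = 293.
Check: 283 · 293 = 82919.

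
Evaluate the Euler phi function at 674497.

649152

Factor: 674497 = 47 · 113 · 127.
φ(674497) = (47−1) · (113−1) · (127−1) = 46 · 112 · 126 = 649152.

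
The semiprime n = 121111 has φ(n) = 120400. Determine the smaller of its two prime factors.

281

φ(n) = (p−1)(q−1) = n − (p+q) + 1, so p + q = 121111 − 120400 + 1 = 712.
p and q are the roots of t² − 712t + 121111 = 0.
Discriminant: 712² − 4·121111 = 506944 − 484444 = 22500; √22500 = 150.
q = (712 − 150)/2 = 281, p = (712 + 150)/2 = 431.
Check: 281 · 431 = 121111.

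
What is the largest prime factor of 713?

31

713 = 23 · 31
31 is prime.
So 713 = 23 · 31; the largest prime factor is 31.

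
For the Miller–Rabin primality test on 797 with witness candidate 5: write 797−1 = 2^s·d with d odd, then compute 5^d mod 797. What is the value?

797 − 1 = 796 = 2^2 · 199, so d = 199.
5^1 ≡ 5 (mod 797)
5^2 ≡ 5^2 = 25 ≡ 25 (mod 797)
5^4 ≡ 25^2 = 625 ≡ 625 (mod 797)
5^8 ≡ 625^2 = 390625 ≡ 95 (mod 797)
5^16 ≡ 95^2 = 9025 ≡ 258 (mod 797)
5^32 ≡ 258^2 = 66564 ≡ 413 (mod 797)
5^64 ≡ 413^2 = 170569 ≡ 11 (mod 797)
5^128 ≡ 11^2 = 121 ≡ 121 (mod 797)
199 = 128 + 64 + 4 + 2 + 1 in binary powers of 2.
So 5^199 ≡ 121 · 11 · 625 · 25 · 5 ≡ 582 (mod 797).
Squaring chain: 582 → 796; reaches −1, so base 5 does not prove 797 composite.

582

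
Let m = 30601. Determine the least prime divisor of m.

71

30601 is odd.
Digit sum 10, not divisible by 3.
Ends in 1: not divisible by 5.
7: 30601 = 7·4371 + 4
11: 30601 = 11·2781 + 10
13: 30601 = 13·2353 + 12
17: 30601 = 17·1800 + 1
19: 30601 = 19·1610 + 11
23: 30601 = 23·1330 + 11
29: 30601 = 29·1055 + 6
31: 30601 = 31·987 + 4
37: 30601 = 37·827 + 2
41: 30601 = 41·746 + 15
43: 30601 = 43·711 + 28
47: 30601 = 47·651 + 4
53: 30601 = 53·577 + 20
59: 30601 = 59·518 + 39
61: 30601 = 61·501 + 40
67: 30601 = 67·456 + 49
71: 30601 = 71·431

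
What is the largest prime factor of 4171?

4171 = 43 · 97
97 is prime.
So 4171 = 43 · 97; the largest prime factor is 97.

97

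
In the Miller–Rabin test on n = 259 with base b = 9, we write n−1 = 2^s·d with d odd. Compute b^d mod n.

259 − 1 = 258 = 2^1 · 129, so d = 129.
9^1 ≡ 9 (mod 259)
9^2 ≡ 9^2 = 81 ≡ 81 (mod 259)
9^4 ≡ 81^2 = 6561 ≡ 86 (mod 259)
9^8 ≡ 86^2 = 7396 ≡ 144 (mod 259)
9^16 ≡ 144^2 = 20736 ≡ 16 (mod 259)
9^32 ≡ 16^2 = 256 ≡ 256 (mod 259)
9^64 ≡ 256^2 = 65536 ≡ 9 (mod 259)
9^128 ≡ 9^2 = 81 ≡ 81 (mod 259)
129 = 128 + 1 in binary powers of 2.
So 9^129 ≡ 81 · 9 ≡ 211 (mod 259).
Squaring chain: 211; never reaches −1, so base 9 is a Miller–Rabin witness that 259 is composite.

211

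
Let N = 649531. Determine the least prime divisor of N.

649531 is odd.
Digit sum 28, not divisible by 3.
Ends in 1: not divisible by 5.
7: 649531 = 7·92790 + 1
11: 649531 = 11·59048 + 3
13: 649531 = 13·49963 + 12
17: 649531 = 17·38207 + 12
19: 649531 = 19·34185 + 16
23: 649531 = 23·28240 + 11
29: 649531 = 29·22397 + 18
31: 649531 = 31·20952 + 19
37: 649531 = 37·17554 + 33
41: 649531 = 41·15842 + 9
43: 649531 = 43·15105 + 16
47: 649531 = 47·13819 + 38
53: 649531 = 53·12255 + 16
59: 649531 = 59·11009

59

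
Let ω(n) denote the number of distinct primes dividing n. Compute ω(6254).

3

6254 = 2 · 3127
3127 = 53 · 59
6254 = 2 · 53 · 59, which has 3 distinct prime factors.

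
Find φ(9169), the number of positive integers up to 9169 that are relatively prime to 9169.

Factor: 9169 = 53 · 173.
φ(9169) = (53−1) · (173−1) = 52 · 172 = 8944.

8944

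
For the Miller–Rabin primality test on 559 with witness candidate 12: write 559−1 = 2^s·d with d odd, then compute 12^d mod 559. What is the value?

194

559 − 1 = 558 = 2^1 · 279, so d = 279.
12^1 ≡ 12 (mod 559)
12^2 ≡ 12^2 = 144 ≡ 144 (mod 559)
12^4 ≡ 144^2 = 20736 ≡ 53 (mod 559)
12^8 ≡ 53^2 = 2809 ≡ 14 (mod 559)
12^16 ≡ 14^2 = 196 ≡ 196 (mod 559)
12^32 ≡ 196^2 = 38416 ≡ 404 (mod 559)
12^64 ≡ 404^2 = 163216 ≡ 547 (mod 559)
12^128 ≡ 547^2 = 299209 ≡ 144 (mod 559)
12^256 ≡ 144^2 = 20736 ≡ 53 (mod 559)
279 = 256 + 16 + 4 + 2 + 1 in binary powers of 2.
So 12^279 ≡ 53 · 196 · 53 · 144 · 12 ≡ 194 (mod 559).
Squaring chain: 194; never reaches −1, so base 12 is a Miller–Rabin witness that 559 is composite.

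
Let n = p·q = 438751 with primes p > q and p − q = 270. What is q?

541

Since p = q + 270, we have 438751 = q(q + 270), so q² + 270q − 438751 = 0.
Discriminant: 270² + 4·438751 = 72900 + 1755004 = 1827904; √1827904 = 1352.
q = (−270 + 1352)/2 = 541, and p = q + 270 = 811.
Check: 541 · 811 = 438751.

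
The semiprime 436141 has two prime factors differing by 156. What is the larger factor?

743

Since p = q + 156, we have 436141 = q(q + 156), so q² + 156q − 436141 = 0.
Discriminant: 156² + 4·436141 = 24336 + 1744564 = 1768900; √1768900 = 1330.
q = (−156 + 1330)/2 = 587, and p = q + 156 = 743.
Check: 587 · 743 = 436141.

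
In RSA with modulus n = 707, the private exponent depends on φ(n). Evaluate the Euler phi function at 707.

Factor: 707 = 7 · 101.
φ(707) = (7−1) · (101−1) = 6 · 100 = 600.

600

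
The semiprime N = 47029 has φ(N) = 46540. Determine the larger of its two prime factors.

359

φ(n) = (p−1)(q−1) = n − (p+q) + 1, so p + q = 47029 − 46540 + 1 = 490.
p and q are the roots of t² − 490t + 47029 = 0.
Discriminant: 490² − 4·47029 = 240100 − 188116 = 51984; √51984 = 228.
q = (490 − 228)/2 = 131, p = (490 + 228)/2 = 359.
Check: 131 · 359 = 47029.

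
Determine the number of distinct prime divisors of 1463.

3

1463 = 7 · 209
209 = 11 · 19
1463 = 7 · 11 · 19, which has 3 distinct prime factors.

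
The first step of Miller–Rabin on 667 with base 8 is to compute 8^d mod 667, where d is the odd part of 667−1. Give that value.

374

667 − 1 = 666 = 2^1 · 333, so d = 333.
8^1 ≡ 8 (mod 667)
8^2 ≡ 8^2 = 64 ≡ 64 (mod 667)
8^4 ≡ 64^2 = 4096 ≡ 94 (mod 667)
8^8 ≡ 94^2 = 8836 ≡ 165 (mod 667)
8^16 ≡ 165^2 = 27225 ≡ 545 (mod 667)
8^32 ≡ 545^2 = 297025 ≡ 210 (mod 667)
8^64 ≡ 210^2 = 44100 ≡ 78 (mod 667)
8^128 ≡ 78^2 = 6084 ≡ 81 (mod 667)
8^256 ≡ 81^2 = 6561 ≡ 558 (mod 667)
333 = 256 + 64 + 8 + 4 + 1 in binary powers of 2.
So 8^333 ≡ 558 · 78 · 165 · 94 · 8 ≡ 374 (mod 667).
Squaring chain: 374; never reaches −1, so base 8 is a Miller–Rabin witness that 667 is composite.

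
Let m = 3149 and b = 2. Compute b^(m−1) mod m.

2^1 ≡ 2 (mod 3149)
2^2 ≡ 2^2 = 4 ≡ 4 (mod 3149)
2^4 ≡ 4^2 = 16 ≡ 16 (mod 3149)
2^8 ≡ 16^2 = 256 ≡ 256 (mod 3149)
2^16 ≡ 256^2 = 65536 ≡ 2556 (mod 3149)
2^32 ≡ 2556^2 = 6533136 ≡ 2110 (mod 3149)
2^64 ≡ 2110^2 = 4452100 ≡ 2563 (mod 3149)
2^128 ≡ 2563^2 = 6568969 ≡ 155 (mod 3149)
2^256 ≡ 155^2 = 24025 ≡ 1982 (mod 3149)
2^512 ≡ 1982^2 = 3928324 ≡ 1521 (mod 3149)
2^1024 ≡ 1521^2 = 2313441 ≡ 2075 (mod 3149)
2^2048 ≡ 2075^2 = 4305625 ≡ 942 (mod 3149)
3148 = 2048 + 1024 + 64 + 8 + 4 in binary powers of 2.
So 2^3148 ≡ 942 · 2075 · 2563 · 256 · 16 ≡ 1322 (mod 3149).
Since 1322 ≠ 1, base 2 is a Fermat witness: 3149 is composite.

1322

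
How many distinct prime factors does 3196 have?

3

3196 = 2^2 · 799
799 = 17 · 47
3196 = 2^2 · 17 · 47, which has 3 distinct prime factors.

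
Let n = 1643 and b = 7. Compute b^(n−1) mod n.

7^1 ≡ 7 (mod 1643)
7^2 ≡ 7^2 = 49 ≡ 49 (mod 1643)
7^4 ≡ 49^2 = 2401 ≡ 758 (mod 1643)
7^8 ≡ 758^2 = 574564 ≡ 1157 (mod 1643)
7^16 ≡ 1157^2 = 1338649 ≡ 1247 (mod 1643)
7^32 ≡ 1247^2 = 1555009 ≡ 731 (mod 1643)
7^64 ≡ 731^2 = 534361 ≡ 386 (mod 1643)
7^128 ≡ 386^2 = 148996 ≡ 1126 (mod 1643)
7^256 ≡ 1126^2 = 1267876 ≡ 1123 (mod 1643)
7^512 ≡ 1123^2 = 1261129 ≡ 948 (mod 1643)
7^1024 ≡ 948^2 = 898704 ≡ 1626 (mod 1643)
1642 = 1024 + 512 + 64 + 32 + 8 + 2 in binary powers of 2.
So 7^1642 ≡ 1626 · 948 · 386 · 731 · 1157 · 49 ≡ 493 (mod 1643).
Since 493 ≠ 1, base 7 is a Fermat witness: 1643 is composite.

493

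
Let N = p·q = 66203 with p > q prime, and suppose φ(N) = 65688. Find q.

φ(n) = (p−1)(q−1) = n − (p+q) + 1, so p + q = 66203 − 65688 + 1 = 516.
p and q are the roots of t² − 516t + 66203 = 0.
Discriminant: 516² − 4·66203 = 266256 − 264812 = 1444; √1444 = 38.
q = (516 − 38)/2 = 239, p = (516 + 38)/2 = 277.
Check: 239 · 277 = 66203.

239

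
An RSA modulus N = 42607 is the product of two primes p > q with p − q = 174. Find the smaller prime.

137

Since p = q + 174, we have 42607 = q(q + 174), so q² + 174q − 42607 = 0.
Discriminant: 174² + 4·42607 = 30276 + 170428 = 200704; √200704 = 448.
q = (−174 + 448)/2 = 137, and p = q + 174 = 311.
Check: 137 · 311 = 42607.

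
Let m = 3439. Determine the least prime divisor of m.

19

3439 is odd.
Digit sum 19, not divisible by 3.
Ends in 9: not divisible by 5.
7: 3439 = 7·491 + 2
11: 3439 = 11·312 + 7
13: 3439 = 13·264 + 7
17: 3439 = 17·202 + 5
19: 3439 = 19·181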